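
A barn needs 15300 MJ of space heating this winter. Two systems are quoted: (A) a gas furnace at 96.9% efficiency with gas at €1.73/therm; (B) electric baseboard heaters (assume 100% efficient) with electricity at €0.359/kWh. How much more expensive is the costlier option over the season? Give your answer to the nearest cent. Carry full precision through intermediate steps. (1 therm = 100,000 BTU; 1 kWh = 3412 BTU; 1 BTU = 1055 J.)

€1266.98

Heat load = 15300 MJ = 15,300,000,000 J / 1055 = 14,502,370 BTU
Gas: input = 14,502,370 / 0.969 = 14,966,326 BTU = 149.7 therm → 149.7 × €1.73 = €258.92
Electric: 14,502,370 BTU / 3412 = 4,250 kWh → × €0.359 = €1,525.89
Difference = |€258.92 − €1,525.89| = €1,266.98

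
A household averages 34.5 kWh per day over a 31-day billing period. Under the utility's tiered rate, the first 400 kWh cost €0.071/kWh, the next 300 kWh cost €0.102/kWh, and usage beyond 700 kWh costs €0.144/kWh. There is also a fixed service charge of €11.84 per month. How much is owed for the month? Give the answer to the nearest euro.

Usage = 34.5 kWh/day × 31 days = 1069.5 kWh
First 400 kWh × €0.071 = €28.40
Next 300 kWh × €0.102 = €30.60
Remaining 369.5 kWh × €0.144 = €53.21
Energy charge = €112.21; + service €11.84 = €124.05 ≈ €124

€124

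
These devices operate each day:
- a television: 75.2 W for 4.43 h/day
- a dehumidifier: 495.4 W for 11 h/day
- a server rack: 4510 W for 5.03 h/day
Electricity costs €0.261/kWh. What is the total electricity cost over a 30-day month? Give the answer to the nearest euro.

television: 75.2 W × 4.43 h × 30 d = 9,994 Wh = 9.994 kWh
dehumidifier: 495.4 W × 11 h × 30 d = 163,482 Wh = 163.5 kWh
server rack: 4510 W × 5.03 h × 30 d = 680,559 Wh = 680.6 kWh
Total energy = 9.994 + 163.5 + 680.6 = 854 kWh
Cost = 854 kWh × €0.261 = €222.90 ≈ €223

€223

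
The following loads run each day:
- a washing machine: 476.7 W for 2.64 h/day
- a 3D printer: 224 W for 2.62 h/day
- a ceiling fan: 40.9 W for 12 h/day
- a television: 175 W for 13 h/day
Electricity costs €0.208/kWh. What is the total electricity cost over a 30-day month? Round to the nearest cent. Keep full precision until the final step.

€28.77

washing machine: 476.7 W × 2.64 h × 30 d = 37,755 Wh = 37.75 kWh
3D printer: 224 W × 2.62 h × 30 d = 17,606 Wh = 17.61 kWh
ceiling fan: 40.9 W × 12 h × 30 d = 14,724 Wh = 14.72 kWh
television: 175 W × 13 h × 30 d = 68,250 Wh = 68.25 kWh
Total energy = 37.75 + 17.61 + 14.72 + 68.25 = 138.3 kWh
Cost = 138.3 kWh × €0.208 = €28.77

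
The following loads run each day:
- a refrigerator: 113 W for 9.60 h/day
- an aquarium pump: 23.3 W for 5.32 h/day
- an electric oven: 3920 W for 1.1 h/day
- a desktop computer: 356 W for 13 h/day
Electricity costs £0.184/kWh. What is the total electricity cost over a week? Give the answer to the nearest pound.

£13

refrigerator: 113 W × 9.60 h × 7 d = 7,594 Wh = 7.594 kWh
aquarium pump: 23.3 W × 5.32 h × 7 d = 868 Wh = 0.8677 kWh
electric oven: 3920 W × 1.1 h × 7 d = 30,184 Wh = 30.18 kWh
desktop computer: 356 W × 13 h × 7 d = 32,396 Wh = 32.4 kWh
Total energy = 7.594 + 0.8677 + 30.18 + 32.4 = 71.04 kWh
Cost = 71.04 kWh × £0.184 = £13.07 ≈ £13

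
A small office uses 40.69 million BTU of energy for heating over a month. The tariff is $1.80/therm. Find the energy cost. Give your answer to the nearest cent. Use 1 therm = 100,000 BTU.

$732.42

40.69 million BTU × (10 therm/million BTU) = 406.9 therm
Cost = 406.9 therm × $1.80/therm = $732.42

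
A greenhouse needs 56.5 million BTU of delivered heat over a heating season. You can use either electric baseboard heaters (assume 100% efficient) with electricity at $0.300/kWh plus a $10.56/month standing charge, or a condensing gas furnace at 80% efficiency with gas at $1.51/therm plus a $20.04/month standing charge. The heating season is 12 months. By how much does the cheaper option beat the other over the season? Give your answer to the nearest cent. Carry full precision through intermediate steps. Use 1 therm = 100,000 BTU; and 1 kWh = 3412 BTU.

$3787.56

Heat load = 56.5 × 10⁶ BTU = 56,500,000 BTU
Gas: input = 56,500,000 / 0.80 = 70,625,000 BTU = 706.2 therm → 706.2 × $1.51 = $1,066.44; + 12 × $20.04 standing = $1,306.92
Electric: 56,500,000 BTU / 3412 = 16,560 kWh → × $0.300 = $4,967.76; + 12 × $10.56 standing = $5,094.48
Difference = |$1,306.92 − $5,094.48| = $3,787.56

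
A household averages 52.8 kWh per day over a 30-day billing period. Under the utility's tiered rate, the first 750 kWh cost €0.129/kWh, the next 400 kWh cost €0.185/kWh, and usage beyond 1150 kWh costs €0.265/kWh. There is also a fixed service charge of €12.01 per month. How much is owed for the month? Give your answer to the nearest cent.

Usage = 52.8 kWh/day × 30 days = 1584 kWh
First 750 kWh × €0.129 = €96.75
Next 400 kWh × €0.185 = €74.00
Remaining 434 kWh × €0.265 = €115.01
Energy charge = €285.76; + service €12.01 = €297.77

€297.77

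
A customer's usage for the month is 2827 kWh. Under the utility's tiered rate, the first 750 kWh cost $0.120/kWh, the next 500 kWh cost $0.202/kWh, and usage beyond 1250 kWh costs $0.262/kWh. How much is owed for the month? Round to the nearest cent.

$604.17

First 750 kWh × $0.120 = $90.00
Next 500 kWh × $0.202 = $101.00
Remaining 1577 kWh × $0.262 = $413.17
Total = $604.17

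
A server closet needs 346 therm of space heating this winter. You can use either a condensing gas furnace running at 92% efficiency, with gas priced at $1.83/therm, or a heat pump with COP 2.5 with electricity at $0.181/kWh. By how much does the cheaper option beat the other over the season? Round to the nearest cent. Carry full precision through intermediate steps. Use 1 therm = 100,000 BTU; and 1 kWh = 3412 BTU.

$45.95

Heat load = 346 therm × 100,000 = 34,600,000 BTU
Gas: input = 34,600,000 / 0.92 = 37,608,696 BTU = 376.1 therm → 376.1 × $1.83 = $688.24
Heat pump: 34,600,000 BTU / 3412 = 10,140 kWh heat; / 2.5 = 4,056 kWh in → × $0.181 = $734.19
Difference = |$688.24 − $734.19| = $45.95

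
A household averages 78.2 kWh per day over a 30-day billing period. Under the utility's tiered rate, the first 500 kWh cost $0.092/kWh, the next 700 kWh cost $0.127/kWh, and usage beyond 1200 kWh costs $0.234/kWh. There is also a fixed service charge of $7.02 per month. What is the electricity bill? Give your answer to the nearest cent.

Usage = 78.2 kWh/day × 30 days = 2346 kWh
First 500 kWh × $0.092 = $46.00
Next 700 kWh × $0.127 = $88.90
Remaining 1146 kWh × $0.234 = $268.16
Energy charge = $403.06; + service $7.02 = $410.08

$410.08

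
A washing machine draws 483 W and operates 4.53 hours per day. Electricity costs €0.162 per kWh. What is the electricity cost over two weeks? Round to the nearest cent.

Energy = 483 W × 4.53 h/day × 14 days = 30,632 Wh = 30.63 kWh
Cost = 30.63 kWh × €0.162/kWh = €4.96

€4.96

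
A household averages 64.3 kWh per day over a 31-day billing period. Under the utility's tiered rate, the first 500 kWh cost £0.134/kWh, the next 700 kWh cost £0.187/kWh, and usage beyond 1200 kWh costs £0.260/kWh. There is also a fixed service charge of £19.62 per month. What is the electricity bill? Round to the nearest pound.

Usage = 64.3 kWh/day × 31 days = 1993.3 kWh
First 500 kWh × £0.134 = £67.00
Next 700 kWh × £0.187 = £130.90
Remaining 793.3 kWh × £0.260 = £206.26
Energy charge = £404.16; + service £19.62 = £423.78 ≈ £424

£424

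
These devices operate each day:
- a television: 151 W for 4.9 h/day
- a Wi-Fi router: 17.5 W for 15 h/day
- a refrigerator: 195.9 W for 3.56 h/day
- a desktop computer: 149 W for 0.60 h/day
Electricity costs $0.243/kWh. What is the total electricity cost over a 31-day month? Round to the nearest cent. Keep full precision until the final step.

television: 151 W × 4.9 h × 31 d = 22,937 Wh = 22.94 kWh
Wi-Fi router: 17.5 W × 15 h × 31 d = 8,138 Wh = 8.137 kWh
refrigerator: 195.9 W × 3.56 h × 31 d = 21,620 Wh = 21.62 kWh
desktop computer: 149 W × 0.60 h × 31 d = 2,771 Wh = 2.771 kWh
Total energy = 22.94 + 8.137 + 21.62 + 2.771 = 55.47 kWh
Cost = 55.47 kWh × $0.243 = $13.48

$13.48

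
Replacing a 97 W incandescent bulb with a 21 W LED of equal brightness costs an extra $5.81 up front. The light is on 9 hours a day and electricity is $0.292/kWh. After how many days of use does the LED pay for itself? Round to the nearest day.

29 days

Power saved = 97 − 21 = 76 W
Daily energy saved = 76 W × 9 h = 684 Wh = 0.684 kWh
Daily savings = 0.684 × $0.292 = $0.1997
Payback = $5.81 / $0.1997 per day = 29.09 days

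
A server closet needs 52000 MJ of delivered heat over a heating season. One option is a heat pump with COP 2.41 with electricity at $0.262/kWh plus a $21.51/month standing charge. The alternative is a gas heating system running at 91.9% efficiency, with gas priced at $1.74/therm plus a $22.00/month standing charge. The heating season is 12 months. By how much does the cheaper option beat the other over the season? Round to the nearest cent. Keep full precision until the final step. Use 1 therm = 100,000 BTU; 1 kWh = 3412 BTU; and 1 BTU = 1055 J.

$631.36

Heat load = 52000 MJ = 52,000,000,000 J / 1055 = 49,289,100 BTU
Gas: input = 49,289,100 / 0.919 = 53,633,405 BTU = 536.3 therm → 536.3 × $1.74 = $933.22; + 12 × $22.00 standing = $1,197.22
Heat pump: 49,289,100 BTU / 3412 = 14,450 kWh heat; / 2.41 = 5,994 kWh in → × $0.262 = $1,570.46; + 12 × $21.51 standing = $1,828.58
Difference = |$1,197.22 − $1,828.58| = $631.36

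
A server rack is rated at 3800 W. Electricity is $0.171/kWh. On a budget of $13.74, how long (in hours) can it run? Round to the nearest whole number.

Energy budget = $13.74 / $0.171 per kWh = 80.35 kWh = 80,351 Wh
Runtime = 80,351 Wh / 3800 W = 21.14 h

21 h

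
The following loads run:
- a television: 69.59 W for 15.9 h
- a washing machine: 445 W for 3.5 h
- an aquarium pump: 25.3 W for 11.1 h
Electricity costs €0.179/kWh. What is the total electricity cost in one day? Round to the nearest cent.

€0.53

television: 69.59 W × 15.9 h = 1,106 Wh = 1.106 kWh
washing machine: 445 W × 3.5 h = 1,558 Wh = 1.558 kWh
aquarium pump: 25.3 W × 11.1 h = 281 Wh = 0.2808 kWh
Total energy = 1.106 + 1.558 + 0.2808 = 2.945 kWh
Cost = 2.945 kWh × €0.179 = €0.53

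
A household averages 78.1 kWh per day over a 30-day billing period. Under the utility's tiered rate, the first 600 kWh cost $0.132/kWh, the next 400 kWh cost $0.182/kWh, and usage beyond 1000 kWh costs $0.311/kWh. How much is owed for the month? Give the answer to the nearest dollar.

Usage = 78.1 kWh/day × 30 days = 2343 kWh
First 600 kWh × $0.132 = $79.20
Next 400 kWh × $0.182 = $72.80
Remaining 1343 kWh × $0.311 = $417.67
Total = $569.67 ≈ $570

$570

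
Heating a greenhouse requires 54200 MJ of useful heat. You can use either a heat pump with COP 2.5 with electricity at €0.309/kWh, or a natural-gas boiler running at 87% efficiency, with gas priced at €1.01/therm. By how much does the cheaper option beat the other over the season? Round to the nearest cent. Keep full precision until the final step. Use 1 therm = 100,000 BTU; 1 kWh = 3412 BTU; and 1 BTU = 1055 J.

€1264.63

Heat load = 54200 MJ = 54,200,000,000 J / 1055 = 51,374,408 BTU
Gas: input = 51,374,408 / 0.87 = 59,051,043 BTU = 590.5 therm → 590.5 × €1.01 = €596.42
Heat pump: 51,374,408 BTU / 3412 = 15,060 kWh heat; / 2.5 = 6,023 kWh in → × €0.309 = €1,861.04
Difference = |€596.42 − €1,861.04| = €1,264.63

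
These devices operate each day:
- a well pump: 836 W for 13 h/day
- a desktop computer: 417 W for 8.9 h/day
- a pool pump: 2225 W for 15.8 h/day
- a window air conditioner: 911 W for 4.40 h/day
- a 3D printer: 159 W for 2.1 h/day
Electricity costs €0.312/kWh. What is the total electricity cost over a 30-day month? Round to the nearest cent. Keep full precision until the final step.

well pump: 836 W × 13 h × 30 d = 326,040 Wh = 326 kWh
desktop computer: 417 W × 8.9 h × 30 d = 111,339 Wh = 111.3 kWh
pool pump: 2225 W × 15.8 h × 30 d = 1,054,650 Wh = 1,055 kWh
window air conditioner: 911 W × 4.40 h × 30 d = 120,252 Wh = 120.3 kWh
3D printer: 159 W × 2.1 h × 30 d = 10,017 Wh = 10.02 kWh
Total energy = 326 + 111.3 + 1,055 + 120.3 + 10.02 = 1,622 kWh
Cost = 1,622 kWh × €0.312 = €506.16

€506.16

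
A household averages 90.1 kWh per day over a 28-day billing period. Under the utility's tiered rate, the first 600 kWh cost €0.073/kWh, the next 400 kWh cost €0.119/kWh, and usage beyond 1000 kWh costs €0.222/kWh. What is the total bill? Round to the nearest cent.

€429.46

Usage = 90.1 kWh/day × 28 days = 2522.8 kWh
First 600 kWh × €0.073 = €43.80
Next 400 kWh × €0.119 = €47.60
Remaining 1522.8 kWh × €0.222 = €338.06
Total = €429.46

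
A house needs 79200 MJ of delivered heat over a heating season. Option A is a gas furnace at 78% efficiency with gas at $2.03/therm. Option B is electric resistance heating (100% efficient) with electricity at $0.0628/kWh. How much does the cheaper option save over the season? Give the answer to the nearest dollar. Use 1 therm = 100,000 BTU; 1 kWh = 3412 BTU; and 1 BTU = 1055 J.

Heat load = 79200 MJ = 79,200,000,000 J / 1055 = 75,071,090 BTU
Gas: input = 75,071,090 / 0.78 = 96,244,987 BTU = 962.4 therm → 962.4 × $2.03 = $1,953.77
Electric: 75,071,090 BTU / 3412 = 22,000 kWh → × $0.0628 = $1,381.73
Difference = |$1,953.77 − $1,381.73| = $572.04 ≈ $572

$572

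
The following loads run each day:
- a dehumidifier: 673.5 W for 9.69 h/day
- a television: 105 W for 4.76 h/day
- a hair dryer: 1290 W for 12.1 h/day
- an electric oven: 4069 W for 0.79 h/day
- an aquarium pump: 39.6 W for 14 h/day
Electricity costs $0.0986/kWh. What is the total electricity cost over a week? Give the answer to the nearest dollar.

$18

dehumidifier: 673.5 W × 9.69 h × 7 d = 45,684 Wh = 45.68 kWh
television: 105 W × 4.76 h × 7 d = 3,499 Wh = 3.499 kWh
hair dryer: 1290 W × 12.1 h × 7 d = 109,263 Wh = 109.3 kWh
electric oven: 4069 W × 0.79 h × 7 d = 22,502 Wh = 22.5 kWh
aquarium pump: 39.6 W × 14 h × 7 d = 3,881 Wh = 3.881 kWh
Total energy = 45.68 + 3.499 + 109.3 + 22.5 + 3.881 = 184.8 kWh
Cost = 184.8 kWh × $0.0986 = $18.22 ≈ $18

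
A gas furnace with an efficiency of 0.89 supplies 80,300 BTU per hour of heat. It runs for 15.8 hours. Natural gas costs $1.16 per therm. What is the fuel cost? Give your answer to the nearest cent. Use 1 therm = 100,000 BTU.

Heat delivered = 80,300 BTU/h × 15.8 h = 1,268,740 BTU
Gas input = 1,268,740 / 0.89 = 1,425,551 BTU
= 1,425,551 / 100,000 = 14.26 therm
Cost = 14.26 × $1.16/therm = $16.54

$16.54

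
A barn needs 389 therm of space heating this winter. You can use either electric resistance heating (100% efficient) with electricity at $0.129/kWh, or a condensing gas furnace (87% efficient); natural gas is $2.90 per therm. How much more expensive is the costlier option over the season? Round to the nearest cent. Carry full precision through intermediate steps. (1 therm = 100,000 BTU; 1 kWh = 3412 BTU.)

$174.05

Heat load = 389 therm × 100,000 = 38,900,000 BTU
Gas: input = 38,900,000 / 0.87 = 44,712,644 BTU = 447.1 therm → 447.1 × $2.90 = $1,296.67
Electric: 38,900,000 BTU / 3412 = 11,400 kWh → × $0.129 = $1,470.72
Difference = |$1,296.67 − $1,470.72| = $174.05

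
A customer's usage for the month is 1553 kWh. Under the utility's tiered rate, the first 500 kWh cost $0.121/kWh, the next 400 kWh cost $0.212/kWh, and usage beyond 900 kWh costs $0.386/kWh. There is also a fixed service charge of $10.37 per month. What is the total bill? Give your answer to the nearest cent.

First 500 kWh × $0.121 = $60.50
Next 400 kWh × $0.212 = $84.80
Remaining 653 kWh × $0.386 = $252.06
Energy charge = $397.36; + service $10.37 = $407.73

$407.73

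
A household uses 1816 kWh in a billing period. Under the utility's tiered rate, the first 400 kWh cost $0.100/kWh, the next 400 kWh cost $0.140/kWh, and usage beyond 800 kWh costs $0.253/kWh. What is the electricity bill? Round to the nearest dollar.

First 400 kWh × $0.100 = $40.00
Next 400 kWh × $0.140 = $56.00
Remaining 1016 kWh × $0.253 = $257.05
Total = $353.05 ≈ $353

$353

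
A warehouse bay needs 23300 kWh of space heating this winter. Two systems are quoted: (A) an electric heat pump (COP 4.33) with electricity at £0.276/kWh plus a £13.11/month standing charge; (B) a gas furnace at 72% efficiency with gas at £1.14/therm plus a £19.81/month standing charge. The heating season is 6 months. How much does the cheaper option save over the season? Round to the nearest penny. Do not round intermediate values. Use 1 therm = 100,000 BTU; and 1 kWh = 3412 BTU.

Heat load = 23300 kWh × 3412 = 79,499,600 BTU
Gas: input = 79,499,600 / 0.72 = 110,416,111 BTU = 1,104 therm → 1,104 × £1.14 = £1,258.74; + 6 × £19.81 standing = £1,377.60
Heat pump: 79,499,600 BTU / 3412 = 23,300 kWh heat; / 4.33 = 5,381 kWh in → × £0.276 = £1,485.17; + 6 × £13.11 standing = £1,563.83
Difference = |£1,377.60 − £1,563.83| = £186.23

£186.23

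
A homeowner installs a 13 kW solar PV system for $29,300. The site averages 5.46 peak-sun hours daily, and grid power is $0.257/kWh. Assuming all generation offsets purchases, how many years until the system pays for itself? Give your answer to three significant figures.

4.40 years

Daily generation = 13 kW × 5.46 h = 70.98 kWh
Annual generation = 70.98 × 365 = 25908 kWh
Annual savings = 25908 × $0.257 = $6,658.28
Payback = $29,300 / $6,658.28 = 4.4 years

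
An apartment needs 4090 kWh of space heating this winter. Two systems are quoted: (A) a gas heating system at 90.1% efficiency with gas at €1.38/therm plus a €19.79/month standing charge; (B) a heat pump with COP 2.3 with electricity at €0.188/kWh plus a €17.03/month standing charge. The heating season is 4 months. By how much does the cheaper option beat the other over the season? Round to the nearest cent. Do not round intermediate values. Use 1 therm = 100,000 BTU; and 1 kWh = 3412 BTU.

Heat load = 4090 kWh × 3412 = 13,955,080 BTU
Gas: input = 13,955,080 / 0.901 = 15,488,435 BTU = 154.9 therm → 154.9 × €1.38 = €213.74; + 4 × €19.79 standing = €292.90
Heat pump: 13,955,080 BTU / 3412 = 4,090 kWh heat; / 2.3 = 1,778 kWh in → × €0.188 = €334.31; + 4 × €17.03 standing = €402.43
Difference = |€292.90 − €402.43| = €109.53

€109.53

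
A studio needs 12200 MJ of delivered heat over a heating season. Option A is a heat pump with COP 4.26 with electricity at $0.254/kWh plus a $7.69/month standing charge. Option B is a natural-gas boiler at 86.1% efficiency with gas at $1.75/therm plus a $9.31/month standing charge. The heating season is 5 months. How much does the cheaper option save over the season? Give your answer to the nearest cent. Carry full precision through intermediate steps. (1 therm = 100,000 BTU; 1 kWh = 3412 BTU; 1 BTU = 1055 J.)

Heat load = 12200 MJ = 12,200,000,000 J / 1055 = 11,563,981 BTU
Gas: input = 11,563,981 / 0.861 = 13,430,872 BTU = 134.3 therm → 134.3 × $1.75 = $235.04; + 5 × $9.31 standing = $281.59
Heat pump: 11,563,981 BTU / 3412 = 3,389 kWh heat; / 4.26 = 795.6 kWh in → × $0.254 = $202.08; + 5 × $7.69 standing = $240.53
Difference = |$281.59 − $240.53| = $41.06

$41.06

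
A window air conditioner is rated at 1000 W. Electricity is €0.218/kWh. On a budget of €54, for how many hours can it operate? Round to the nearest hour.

248 h

Energy budget = €54 / €0.218 per kWh = 247.7 kWh = 247,706 Wh
Runtime = 247,706 Wh / 1000 W = 247.7 h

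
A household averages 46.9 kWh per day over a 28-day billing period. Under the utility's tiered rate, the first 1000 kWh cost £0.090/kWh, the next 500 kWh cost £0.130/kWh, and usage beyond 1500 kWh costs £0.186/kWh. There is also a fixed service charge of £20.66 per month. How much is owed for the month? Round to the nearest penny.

£151.38

Usage = 46.9 kWh/day × 28 days = 1313.2 kWh
First 1000 kWh × £0.090 = £90.00
Next 313.2 kWh × £0.130 = £40.72
Remaining tier: 0 kWh (not reached)
Energy charge = £130.72; + service £20.66 = £151.38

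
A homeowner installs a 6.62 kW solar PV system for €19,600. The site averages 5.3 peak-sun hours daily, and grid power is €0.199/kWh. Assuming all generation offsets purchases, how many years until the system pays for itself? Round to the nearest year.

8 years

Daily generation = 6.62 kW × 5.3 h = 35.09 kWh
Annual generation = 35.09 × 365 = 12806 kWh
Annual savings = 12806 × €0.199 = €2,548.47
Payback = €19,600 / €2,548.47 = 7.69 years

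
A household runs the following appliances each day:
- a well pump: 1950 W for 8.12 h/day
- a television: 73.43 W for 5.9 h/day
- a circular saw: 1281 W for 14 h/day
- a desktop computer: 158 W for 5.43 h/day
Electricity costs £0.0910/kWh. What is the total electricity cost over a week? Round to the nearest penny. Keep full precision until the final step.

well pump: 1950 W × 8.12 h × 7 d = 110,838 Wh = 110.8 kWh
television: 73.43 W × 5.9 h × 7 d = 3,033 Wh = 3.033 kWh
circular saw: 1281 W × 14 h × 7 d = 125,538 Wh = 125.5 kWh
desktop computer: 158 W × 5.43 h × 7 d = 6,006 Wh = 6.006 kWh
Total energy = 110.8 + 3.033 + 125.5 + 6.006 = 245.4 kWh
Cost = 245.4 kWh × £0.0910 = £22.33

£22.33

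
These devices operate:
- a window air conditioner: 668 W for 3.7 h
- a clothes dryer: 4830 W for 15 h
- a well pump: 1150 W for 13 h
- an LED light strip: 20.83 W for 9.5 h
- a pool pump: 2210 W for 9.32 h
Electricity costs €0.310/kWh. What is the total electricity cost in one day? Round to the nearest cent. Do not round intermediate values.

€34.31

window air conditioner: 668 W × 3.7 h = 2,472 Wh = 2.472 kWh
clothes dryer: 4830 W × 15 h = 72,450 Wh = 72.45 kWh
well pump: 1150 W × 13 h = 14,950 Wh = 14.95 kWh
LED light strip: 20.83 W × 9.5 h = 198 Wh = 0.1979 kWh
pool pump: 2210 W × 9.32 h = 20,597 Wh = 20.6 kWh
Total energy = 2.472 + 72.45 + 14.95 + 0.1979 + 20.6 = 110.7 kWh
Cost = 110.7 kWh × €0.310 = €34.31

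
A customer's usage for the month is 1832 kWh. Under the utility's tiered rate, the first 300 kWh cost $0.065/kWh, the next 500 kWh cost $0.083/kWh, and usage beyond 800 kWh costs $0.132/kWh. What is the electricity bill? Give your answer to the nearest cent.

$197.22

First 300 kWh × $0.065 = $19.50
Next 500 kWh × $0.083 = $41.50
Remaining 1032 kWh × $0.132 = $136.22
Total = $197.22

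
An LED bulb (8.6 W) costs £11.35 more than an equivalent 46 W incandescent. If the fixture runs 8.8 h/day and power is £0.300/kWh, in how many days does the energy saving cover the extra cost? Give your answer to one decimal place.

Power saved = 46 − 8.6 = 37.4 W
Daily energy saved = 37.4 W × 8.8 h = 329.1 Wh = 0.32912 kWh
Daily savings = 0.32912 × £0.300 = £0.0987
Payback = £11.35 / £0.0987 per day = 115 days

115.0 days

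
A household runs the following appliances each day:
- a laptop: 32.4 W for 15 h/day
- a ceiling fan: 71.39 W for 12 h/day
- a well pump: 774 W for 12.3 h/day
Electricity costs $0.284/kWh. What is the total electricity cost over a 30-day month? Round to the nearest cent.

$92.55

laptop: 32.4 W × 15 h × 30 d = 14,580 Wh = 14.58 kWh
ceiling fan: 71.39 W × 12 h × 30 d = 25,700 Wh = 25.7 kWh
well pump: 774 W × 12.3 h × 30 d = 285,606 Wh = 285.6 kWh
Total energy = 14.58 + 25.7 + 285.6 = 325.9 kWh
Cost = 325.9 kWh × $0.284 = $92.55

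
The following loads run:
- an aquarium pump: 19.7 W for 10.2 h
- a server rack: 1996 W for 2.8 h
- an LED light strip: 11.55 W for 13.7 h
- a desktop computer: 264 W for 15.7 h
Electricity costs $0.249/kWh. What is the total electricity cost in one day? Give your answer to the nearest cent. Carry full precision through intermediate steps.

$2.51

aquarium pump: 19.7 W × 10.2 h = 201 Wh = 0.2009 kWh
server rack: 1996 W × 2.8 h = 5,589 Wh = 5.589 kWh
LED light strip: 11.55 W × 13.7 h = 158 Wh = 0.1582 kWh
desktop computer: 264 W × 15.7 h = 4,145 Wh = 4.145 kWh
Total energy = 0.2009 + 5.589 + 0.1582 + 4.145 = 10.09 kWh
Cost = 10.09 kWh × $0.249 = $2.51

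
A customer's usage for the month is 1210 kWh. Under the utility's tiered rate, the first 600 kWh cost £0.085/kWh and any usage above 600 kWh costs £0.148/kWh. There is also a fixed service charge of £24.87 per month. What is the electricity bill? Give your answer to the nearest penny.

£166.15

First 600 kWh × £0.085 = £51.00
Remaining 610 kWh × £0.148 = £90.28
Energy charge = £141.28; + service £24.87 = £166.15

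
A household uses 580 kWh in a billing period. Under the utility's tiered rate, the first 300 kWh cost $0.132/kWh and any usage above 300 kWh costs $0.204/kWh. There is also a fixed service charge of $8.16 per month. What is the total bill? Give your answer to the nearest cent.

$104.88

First 300 kWh × $0.132 = $39.60
Remaining 280 kWh × $0.204 = $57.12
Energy charge = $96.72; + service $8.16 = $104.88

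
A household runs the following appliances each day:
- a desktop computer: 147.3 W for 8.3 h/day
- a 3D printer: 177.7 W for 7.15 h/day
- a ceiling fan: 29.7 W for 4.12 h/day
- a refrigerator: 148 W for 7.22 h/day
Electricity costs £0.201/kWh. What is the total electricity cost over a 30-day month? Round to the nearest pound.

£22

desktop computer: 147.3 W × 8.3 h × 30 d = 36,678 Wh = 36.68 kWh
3D printer: 177.7 W × 7.15 h × 30 d = 38,117 Wh = 38.12 kWh
ceiling fan: 29.7 W × 4.12 h × 30 d = 3,671 Wh = 3.671 kWh
refrigerator: 148 W × 7.22 h × 30 d = 32,057 Wh = 32.06 kWh
Total energy = 36.68 + 38.12 + 3.671 + 32.06 = 110.5 kWh
Cost = 110.5 kWh × £0.201 = £22.21 ≈ £22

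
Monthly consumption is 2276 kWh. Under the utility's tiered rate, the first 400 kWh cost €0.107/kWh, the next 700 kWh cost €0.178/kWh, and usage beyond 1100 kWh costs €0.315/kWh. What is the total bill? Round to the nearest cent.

First 400 kWh × €0.107 = €42.80
Next 700 kWh × €0.178 = €124.60
Remaining 1176 kWh × €0.315 = €370.44
Total = €537.84

€537.84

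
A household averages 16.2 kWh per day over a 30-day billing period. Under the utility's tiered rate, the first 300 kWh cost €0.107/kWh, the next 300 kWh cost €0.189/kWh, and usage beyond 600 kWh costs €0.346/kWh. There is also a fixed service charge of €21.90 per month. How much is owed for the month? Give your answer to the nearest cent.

€89.15

Usage = 16.2 kWh/day × 30 days = 486 kWh
First 300 kWh × €0.107 = €32.10
Next 186 kWh × €0.189 = €35.15
Remaining tier: 0 kWh (not reached)
Energy charge = €67.25; + service €21.90 = €89.15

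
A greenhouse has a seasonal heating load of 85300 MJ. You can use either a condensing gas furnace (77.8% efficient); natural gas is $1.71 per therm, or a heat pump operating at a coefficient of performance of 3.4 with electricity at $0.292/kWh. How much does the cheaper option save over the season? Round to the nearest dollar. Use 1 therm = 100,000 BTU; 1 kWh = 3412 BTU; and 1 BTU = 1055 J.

$258

Heat load = 85300 MJ = 85,300,000,000 J / 1055 = 80,853,081 BTU
Gas: input = 80,853,081 / 0.778 = 103,924,268 BTU = 1,039 therm → 1,039 × $1.71 = $1,777.10
Heat pump: 80,853,081 BTU / 3412 = 23,700 kWh heat; / 3.4 = 6,970 kWh in → × $0.292 = $2,035.13
Difference = |$1,777.10 − $2,035.13| = $258.02 ≈ $258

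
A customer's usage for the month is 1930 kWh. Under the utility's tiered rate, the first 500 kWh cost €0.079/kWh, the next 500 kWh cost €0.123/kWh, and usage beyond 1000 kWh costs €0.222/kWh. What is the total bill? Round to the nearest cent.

€307.46

First 500 kWh × €0.079 = €39.50
Next 500 kWh × €0.123 = €61.50
Remaining 930 kWh × €0.222 = €206.46
Total = €307.46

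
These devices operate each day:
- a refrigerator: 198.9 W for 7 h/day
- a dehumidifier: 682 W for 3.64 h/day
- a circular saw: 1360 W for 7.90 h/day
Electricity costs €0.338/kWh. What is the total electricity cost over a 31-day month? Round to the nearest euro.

€153

refrigerator: 198.9 W × 7 h × 31 d = 43,161 Wh = 43.16 kWh
dehumidifier: 682 W × 3.64 h × 31 d = 76,957 Wh = 76.96 kWh
circular saw: 1360 W × 7.90 h × 31 d = 333,064 Wh = 333.1 kWh
Total energy = 43.16 + 76.96 + 333.1 = 453.2 kWh
Cost = 453.2 kWh × €0.338 = €153.18 ≈ €153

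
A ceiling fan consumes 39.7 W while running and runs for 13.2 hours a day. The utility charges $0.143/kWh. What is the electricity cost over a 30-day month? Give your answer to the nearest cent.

Energy = 39.7 W × 13.2 h/day × 30 days = 15,721 Wh = 15.72 kWh
Cost = 15.72 kWh × $0.143/kWh = $2.25

$2.25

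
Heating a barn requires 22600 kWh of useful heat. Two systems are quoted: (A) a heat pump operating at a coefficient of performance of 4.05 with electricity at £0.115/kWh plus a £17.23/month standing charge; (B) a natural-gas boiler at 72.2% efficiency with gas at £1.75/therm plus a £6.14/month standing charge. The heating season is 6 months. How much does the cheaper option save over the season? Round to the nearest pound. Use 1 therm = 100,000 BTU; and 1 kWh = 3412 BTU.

Heat load = 22600 kWh × 3412 = 77,111,200 BTU
Gas: input = 77,111,200 / 0.722 = 106,802,216 BTU = 1,068 therm → 1,068 × £1.75 = £1,869.04; + 6 × £6.14 standing = £1,905.88
Heat pump: 77,111,200 BTU / 3412 = 22,600 kWh heat; / 4.05 = 5,580 kWh in → × £0.115 = £641.73; + 6 × £17.23 standing = £745.11
Difference = |£1,905.88 − £745.11| = £1,160.77 ≈ £1161

£1161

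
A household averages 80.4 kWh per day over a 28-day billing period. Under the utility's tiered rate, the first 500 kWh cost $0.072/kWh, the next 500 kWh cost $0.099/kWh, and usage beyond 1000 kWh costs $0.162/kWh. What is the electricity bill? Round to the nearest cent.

Usage = 80.4 kWh/day × 28 days = 2251.2 kWh
First 500 kWh × $0.072 = $36.00
Next 500 kWh × $0.099 = $49.50
Remaining 1251.2 kWh × $0.162 = $202.69
Total = $288.19

$288.19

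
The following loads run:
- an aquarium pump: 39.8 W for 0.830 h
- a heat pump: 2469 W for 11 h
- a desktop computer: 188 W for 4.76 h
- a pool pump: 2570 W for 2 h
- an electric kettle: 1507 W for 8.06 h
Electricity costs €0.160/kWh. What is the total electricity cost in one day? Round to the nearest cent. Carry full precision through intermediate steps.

€7.26

aquarium pump: 39.8 W × 0.830 h = 33 Wh = 0.03303 kWh
heat pump: 2469 W × 11 h = 27,159 Wh = 27.16 kWh
desktop computer: 188 W × 4.76 h = 895 Wh = 0.8949 kWh
pool pump: 2570 W × 2 h = 5,140 Wh = 5.14 kWh
electric kettle: 1507 W × 8.06 h = 12,146 Wh = 12.15 kWh
Total energy = 0.03303 + 27.16 + 0.8949 + 5.14 + 12.15 = 45.37 kWh
Cost = 45.37 kWh × €0.160 = €7.26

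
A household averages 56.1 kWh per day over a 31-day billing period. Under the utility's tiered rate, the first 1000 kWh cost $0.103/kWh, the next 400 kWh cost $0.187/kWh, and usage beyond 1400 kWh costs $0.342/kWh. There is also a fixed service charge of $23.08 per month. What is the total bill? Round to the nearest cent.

$316.85

Usage = 56.1 kWh/day × 31 days = 1739.1 kWh
First 1000 kWh × $0.103 = $103.00
Next 400 kWh × $0.187 = $74.80
Remaining 339.1 kWh × $0.342 = $115.97
Energy charge = $293.77; + service $23.08 = $316.85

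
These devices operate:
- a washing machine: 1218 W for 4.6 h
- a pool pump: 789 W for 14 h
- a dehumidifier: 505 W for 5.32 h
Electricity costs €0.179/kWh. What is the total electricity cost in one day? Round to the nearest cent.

washing machine: 1218 W × 4.6 h = 5,603 Wh = 5.603 kWh
pool pump: 789 W × 14 h = 11,046 Wh = 11.05 kWh
dehumidifier: 505 W × 5.32 h = 2,687 Wh = 2.687 kWh
Total energy = 5.603 + 11.05 + 2.687 = 19.34 kWh
Cost = 19.34 kWh × €0.179 = €3.46

€3.46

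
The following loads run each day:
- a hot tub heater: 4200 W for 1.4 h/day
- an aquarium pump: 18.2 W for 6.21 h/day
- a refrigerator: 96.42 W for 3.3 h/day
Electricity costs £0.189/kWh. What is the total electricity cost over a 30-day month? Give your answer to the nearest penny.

hot tub heater: 4200 W × 1.4 h × 30 d = 176,400 Wh = 176.4 kWh
aquarium pump: 18.2 W × 6.21 h × 30 d = 3,391 Wh = 3.391 kWh
refrigerator: 96.42 W × 3.3 h × 30 d = 9,546 Wh = 9.546 kWh
Total energy = 176.4 + 3.391 + 9.546 = 189.3 kWh
Cost = 189.3 kWh × £0.189 = £35.78

£35.78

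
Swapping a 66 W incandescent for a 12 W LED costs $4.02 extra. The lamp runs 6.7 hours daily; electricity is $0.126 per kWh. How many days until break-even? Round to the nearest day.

88 days

Power saved = 66 − 12 = 54 W
Daily energy saved = 54 W × 6.7 h = 361.8 Wh = 0.3618 kWh
Daily savings = 0.3618 × $0.126 = $0.0456
Payback = $4.02 / $0.0456 per day = 88.18 days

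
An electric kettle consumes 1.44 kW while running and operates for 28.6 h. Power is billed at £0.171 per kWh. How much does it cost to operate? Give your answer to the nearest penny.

£7.04

Energy = 1440 W × 28.6 h = 41,184 Wh = 41.18 kWh
Cost = 41.18 kWh × £0.171/kWh = £7.04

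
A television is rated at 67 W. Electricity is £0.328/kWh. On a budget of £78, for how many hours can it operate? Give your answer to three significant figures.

3550 h

Energy budget = £78 / £0.328 per kWh = 237.8 kWh = 237,805 Wh
Runtime = 237,805 Wh / 67 W = 3,549 h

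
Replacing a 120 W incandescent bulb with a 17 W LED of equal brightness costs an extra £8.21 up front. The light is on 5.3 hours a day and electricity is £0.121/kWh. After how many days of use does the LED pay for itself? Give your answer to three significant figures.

Power saved = 120 − 17 = 103 W
Daily energy saved = 103 W × 5.3 h = 545.9 Wh = 0.5459 kWh
Daily savings = 0.5459 × £0.121 = £0.0661
Payback = £8.21 / £0.0661 per day = 124.3 days

124 days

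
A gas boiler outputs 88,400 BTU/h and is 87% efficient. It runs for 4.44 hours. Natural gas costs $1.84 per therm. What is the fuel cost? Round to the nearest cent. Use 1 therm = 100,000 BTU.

Heat delivered = 88,400 BTU/h × 4.44 h = 392,496 BTU
Gas input = 392,496 / 0.87 = 451,145 BTU
= 451,145 / 100,000 = 4.511 therm
Cost = 4.511 × $1.84/therm = $8.30

$8.30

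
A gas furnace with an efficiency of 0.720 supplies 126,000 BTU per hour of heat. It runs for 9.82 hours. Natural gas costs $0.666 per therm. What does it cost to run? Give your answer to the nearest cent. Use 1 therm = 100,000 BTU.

Heat delivered = 126,000 BTU/h × 9.82 h = 1,237,320 BTU
Gas input = 1,237,320 / 0.720 = 1,718,500 BTU
= 1,718,500 / 100,000 = 17.18 therm
Cost = 17.18 × $0.666/therm = $11.45

$11.45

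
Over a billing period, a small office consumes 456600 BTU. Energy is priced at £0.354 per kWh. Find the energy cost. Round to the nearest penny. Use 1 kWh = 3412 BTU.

456600 BTU × (0.00029308 kWh/BTU) = 133.8 kWh
Cost = 133.8 kWh × £0.354/kWh = £47.37

£47.37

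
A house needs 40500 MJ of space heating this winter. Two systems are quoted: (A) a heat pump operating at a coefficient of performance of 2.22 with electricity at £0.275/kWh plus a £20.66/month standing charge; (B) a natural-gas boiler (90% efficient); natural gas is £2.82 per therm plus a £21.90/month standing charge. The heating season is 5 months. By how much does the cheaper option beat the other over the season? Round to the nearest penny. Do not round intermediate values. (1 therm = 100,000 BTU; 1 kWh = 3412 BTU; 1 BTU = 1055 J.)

Heat load = 40500 MJ = 40,500,000,000 J / 1055 = 38,388,626 BTU
Gas: input = 38,388,626 / 0.90 = 42,654,028 BTU = 426.5 therm → 426.5 × £2.82 = £1,202.84; + 5 × £21.90 standing = £1,312.34
Heat pump: 38,388,626 BTU / 3412 = 11,250 kWh heat; / 2.22 = 5,068 kWh in → × £0.275 = £1,393.71; + 5 × £20.66 standing = £1,497.01
Difference = |£1,312.34 − £1,497.01| = £184.67

£184.67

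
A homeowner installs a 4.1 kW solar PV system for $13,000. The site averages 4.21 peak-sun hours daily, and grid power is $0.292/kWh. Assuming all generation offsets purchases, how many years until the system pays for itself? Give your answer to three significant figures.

Daily generation = 4.1 kW × 4.21 h = 17.26 kWh
Annual generation = 17.26 × 365 = 6300.3 kWh
Annual savings = 6300.3 × $0.292 = $1,839.68
Payback = $13,000 / $1,839.68 = 7.07 years

7.07 years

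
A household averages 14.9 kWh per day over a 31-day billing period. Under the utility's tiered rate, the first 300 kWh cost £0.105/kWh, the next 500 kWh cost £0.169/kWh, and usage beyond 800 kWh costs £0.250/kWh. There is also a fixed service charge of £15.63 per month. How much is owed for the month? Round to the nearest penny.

Usage = 14.9 kWh/day × 31 days = 461.9 kWh
First 300 kWh × £0.105 = £31.50
Next 161.9 kWh × £0.169 = £27.36
Remaining tier: 0 kWh (not reached)
Energy charge = £58.86; + service £15.63 = £74.49

£74.49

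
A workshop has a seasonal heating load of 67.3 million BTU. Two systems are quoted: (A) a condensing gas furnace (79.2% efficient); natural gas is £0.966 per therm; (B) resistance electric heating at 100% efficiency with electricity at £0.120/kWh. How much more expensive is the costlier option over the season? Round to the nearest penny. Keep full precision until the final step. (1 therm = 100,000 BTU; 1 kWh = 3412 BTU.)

Heat load = 67.3 × 10⁶ BTU = 67,300,000 BTU
Gas: input = 67,300,000 / 0.792 = 84,974,747 BTU = 849.7 therm → 849.7 × £0.966 = £820.86
Electric: 67,300,000 BTU / 3412 = 19,720 kWh → × £0.120 = £2,366.94
Difference = |£820.86 − £2,366.94| = £1,546.08

£1546.08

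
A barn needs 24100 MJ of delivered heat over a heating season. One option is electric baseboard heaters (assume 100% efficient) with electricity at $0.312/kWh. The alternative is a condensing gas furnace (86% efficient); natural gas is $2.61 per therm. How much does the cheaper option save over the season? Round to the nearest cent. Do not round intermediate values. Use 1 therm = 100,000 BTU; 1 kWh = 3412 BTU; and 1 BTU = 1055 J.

$1395.59

Heat load = 24100 MJ = 24,100,000,000 J / 1055 = 22,843,602 BTU
Gas: input = 22,843,602 / 0.86 = 26,562,328 BTU = 265.6 therm → 265.6 × $2.61 = $693.28
Electric: 22,843,602 BTU / 3412 = 6,695 kWh → × $0.312 = $2,088.86
Difference = |$693.28 − $2,088.86| = $1,395.59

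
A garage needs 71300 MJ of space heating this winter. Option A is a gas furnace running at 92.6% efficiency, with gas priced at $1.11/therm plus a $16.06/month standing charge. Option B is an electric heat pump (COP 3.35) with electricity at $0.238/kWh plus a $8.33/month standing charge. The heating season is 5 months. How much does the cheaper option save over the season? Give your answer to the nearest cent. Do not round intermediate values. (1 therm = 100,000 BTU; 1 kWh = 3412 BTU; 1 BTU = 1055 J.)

$558.44

Heat load = 71300 MJ = 71,300,000,000 J / 1055 = 67,582,938 BTU
Gas: input = 67,582,938 / 0.926 = 72,983,735 BTU = 729.8 therm → 729.8 × $1.11 = $810.12; + 5 × $16.06 standing = $890.42
Heat pump: 67,582,938 BTU / 3412 = 19,810 kWh heat; / 3.35 = 5,913 kWh in → × $0.238 = $1,407.21; + 5 × $8.33 standing = $1,448.86
Difference = |$890.42 − $1,448.86| = $558.44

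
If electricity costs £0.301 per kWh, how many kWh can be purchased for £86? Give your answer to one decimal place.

285.7 kWh

£86 / £0.301 per kWh = 285.7 kWh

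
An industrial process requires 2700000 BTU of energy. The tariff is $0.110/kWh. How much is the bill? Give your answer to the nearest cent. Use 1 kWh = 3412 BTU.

2700000 BTU × (0.00029308 kWh/BTU) = 791.3 kWh
Cost = 791.3 kWh × $0.110/kWh = $87.05

$87.05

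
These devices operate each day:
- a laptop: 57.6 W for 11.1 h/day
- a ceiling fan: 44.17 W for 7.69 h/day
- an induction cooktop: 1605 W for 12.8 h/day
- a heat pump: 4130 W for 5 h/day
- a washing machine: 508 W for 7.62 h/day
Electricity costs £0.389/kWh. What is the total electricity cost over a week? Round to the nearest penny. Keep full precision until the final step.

£125.38

laptop: 57.6 W × 11.1 h × 7 d = 4,476 Wh = 4.476 kWh
ceiling fan: 44.17 W × 7.69 h × 7 d = 2,378 Wh = 2.378 kWh
induction cooktop: 1605 W × 12.8 h × 7 d = 143,808 Wh = 143.8 kWh
heat pump: 4130 W × 5 h × 7 d = 144,550 Wh = 144.6 kWh
washing machine: 508 W × 7.62 h × 7 d = 27,097 Wh = 27.1 kWh
Total energy = 4.476 + 2.378 + 143.8 + 144.6 + 27.1 = 322.3 kWh
Cost = 322.3 kWh × £0.389 = £125.38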